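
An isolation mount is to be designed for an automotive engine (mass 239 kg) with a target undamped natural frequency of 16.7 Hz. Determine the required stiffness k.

ω_n = 2πf_n = 2π × 16.7 = 104.9 rad/s.
k = m·ω_n² = 239 × 104.9² = 239 × 11010 = 2631000 N/m.

2630000 N/m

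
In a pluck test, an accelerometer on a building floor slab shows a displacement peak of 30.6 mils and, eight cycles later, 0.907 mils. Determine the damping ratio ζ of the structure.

0.0698

Logarithmic decrement δ = (1/n)·ln(x₀/x_n) = (1/8)·ln(30.6/0.907) = (1/8)·ln(33.74) = 0.4398.
ζ = δ/√(4π² + δ²) = 0.4398/√(39.48 + 0.193) = 0.4398/6.299 = 0.06983.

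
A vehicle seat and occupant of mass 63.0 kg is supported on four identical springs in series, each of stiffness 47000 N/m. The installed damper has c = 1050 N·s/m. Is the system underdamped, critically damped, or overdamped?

underdamped

Series springs: 1/k_eq = 4/47000, so k_eq = 47000/4 = 11750 N/m.
c_c = 2√(k_eq·m) = 1721 N·s/m; ζ = c/c_c = 1050/1721 = 0.610.
Since ζ < 1 the system is underdamped.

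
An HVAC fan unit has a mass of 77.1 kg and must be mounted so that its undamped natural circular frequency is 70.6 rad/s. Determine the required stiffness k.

384000 N/m

k = m·ω_n² = 77.1 × 70.60² = 77.1 × 4984 = 384300 N/m.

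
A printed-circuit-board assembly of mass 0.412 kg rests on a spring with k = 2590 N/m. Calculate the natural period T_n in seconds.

ω_n = √(k/m) = √(2590/0.412) = √6286 = 79.29 rad/s.
T_n = 2π/ω_n = 6.283/79.29 = 0.07925 s.

0.0792 s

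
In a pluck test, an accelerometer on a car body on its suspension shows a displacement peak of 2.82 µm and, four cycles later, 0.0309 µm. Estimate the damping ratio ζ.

0.177

Logarithmic decrement δ = (1/n)·ln(x₀/x_n) = (1/4)·ln(2.82/0.0309) = (1/4)·ln(91.26) = 1.128.
ζ = δ/√(4π² + δ²) = 1.128/√(39.48 + 1.27) = 1.128/6.384 = 0.1768.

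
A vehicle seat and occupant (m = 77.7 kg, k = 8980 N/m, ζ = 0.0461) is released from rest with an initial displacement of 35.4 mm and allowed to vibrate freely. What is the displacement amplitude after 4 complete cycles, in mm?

11.1 mm

Logarithmic decrement δ = 2πζ/√(1 − ζ²) = 2π × 0.04610/√(1 − 0.00213) = 0.2900.
After n cycles, x_n/x₀ = e^(−nδ), so x_4 = 35.4 × e^(−4 × 0.2900) = 35.4 × 0.3135 = 11.10 mm.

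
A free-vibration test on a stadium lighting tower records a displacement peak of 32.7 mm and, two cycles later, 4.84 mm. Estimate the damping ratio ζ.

0.150

Logarithmic decrement δ = (1/n)·ln(x₀/x_n) = (1/2)·ln(32.7/4.84) = (1/2)·ln(6.756) = 0.9552.
ζ = δ/√(4π² + δ²) = 0.9552/√(39.48 + 0.912) = 0.9552/6.355 = 0.1503.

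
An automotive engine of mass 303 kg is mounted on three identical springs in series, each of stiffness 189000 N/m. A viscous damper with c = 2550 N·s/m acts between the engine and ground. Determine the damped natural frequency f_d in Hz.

Series springs: 1/k_eq = 3/189000, so k_eq = 189000/3 = 63000 N/m.
ω_n = √(k_eq/m) = √(63000/303) = 14.42 rad/s.
Critical damping c_c = 2√(k_eq·m) = 2√(63000 × 303) = 8738 N·s/m, so ζ = c/c_c = 2550/8738 = 0.2918.
ω_d = ω_n√(1 − ζ²) = 14.42 × √(1 − 0.0852) = 13.79 rad/s.
f_d = ω_d/(2π) = 2.195 Hz.

2.20 Hz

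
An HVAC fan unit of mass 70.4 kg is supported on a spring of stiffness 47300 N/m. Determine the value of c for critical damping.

c_c = 2√(k·m) = 2√(47300 × 70.4) = 2 × 1825 = 3650 N·s/m.

3650 N·s/m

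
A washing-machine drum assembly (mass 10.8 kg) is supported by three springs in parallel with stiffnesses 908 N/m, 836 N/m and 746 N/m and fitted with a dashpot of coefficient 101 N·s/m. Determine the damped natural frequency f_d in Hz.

2.30 Hz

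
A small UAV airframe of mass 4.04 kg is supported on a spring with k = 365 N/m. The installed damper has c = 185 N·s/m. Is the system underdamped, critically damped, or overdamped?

overdamped

c_c = 2√(k·m) = 76.80 N·s/m; ζ = c/c_c = 185/76.80 = 2.41.
Since ζ > 1 the system is overdamped.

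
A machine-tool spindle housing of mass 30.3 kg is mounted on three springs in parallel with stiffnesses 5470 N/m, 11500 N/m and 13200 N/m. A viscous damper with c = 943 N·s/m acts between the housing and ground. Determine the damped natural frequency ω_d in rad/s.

27.5 rad/s

Parallel springs add: k_eq = 5470 + 11500 + 13200 = 30170 N/m.
ω_n = √(k_eq/m) = √(30170/30.3) = 31.55 rad/s.
Critical damping c_c = 2√(k_eq·m) = 2√(30170 × 30.3) = 1912 N·s/m, so ζ = c/c_c = 943/1912 = 0.4931.
ω_d = ω_n√(1 − ζ²) = 31.55 × √(1 − 0.243) = 27.45 rad/s.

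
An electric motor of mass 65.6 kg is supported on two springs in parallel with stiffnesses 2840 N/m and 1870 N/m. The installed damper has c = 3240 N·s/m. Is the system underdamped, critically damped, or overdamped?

Parallel springs add: k_eq = 2840 + 1870 = 4710 N/m.
c_c = 2√(k_eq·m) = 1112 N·s/m; ζ = c/c_c = 3240/1112 = 2.91.
Since ζ > 1 the system is overdamped.

overdamped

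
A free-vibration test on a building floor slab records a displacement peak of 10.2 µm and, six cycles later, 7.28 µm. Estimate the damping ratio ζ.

0.00895

Logarithmic decrement δ = (1/n)·ln(x₀/x_n) = (1/6)·ln(10.2/7.28) = (1/6)·ln(1.401) = 0.05621.
ζ = δ/√(4π² + δ²) = 0.05621/√(39.48 + 0.00316) = 0.05621/6.283 = 0.008946.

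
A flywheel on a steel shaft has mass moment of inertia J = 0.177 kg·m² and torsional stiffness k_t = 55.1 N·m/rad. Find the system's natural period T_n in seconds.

ω_n = √(k_t/J) = √(55.1/0.177) = √311.3 = 17.64 rad/s.
T_n = 2π/ω_n = 6.283/17.64 = 0.3561 s.

0.356 s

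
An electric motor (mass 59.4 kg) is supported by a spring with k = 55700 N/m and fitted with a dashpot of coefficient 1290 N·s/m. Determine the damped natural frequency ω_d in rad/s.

ω_n = √(k/m) = √(55700/59.4) = 30.62 rad/s.
Critical damping c_c = 2√(k·m) = 2√(55700 × 59.4) = 3638 N·s/m, so ζ = c/c_c = 1290/3638 = 0.3546.
ω_d = ω_n√(1 − ζ²) = 30.62 × √(1 − 0.126) = 28.63 rad/s.

28.6 rad/s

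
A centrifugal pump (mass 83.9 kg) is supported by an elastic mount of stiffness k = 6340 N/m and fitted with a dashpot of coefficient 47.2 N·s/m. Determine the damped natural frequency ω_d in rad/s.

8.69 rad/s

ω_n = √(k/m) = √(6340/83.9) = 8.693 rad/s.
Critical damping c_c = 2√(k·m) = 2√(6340 × 83.9) = 1459 N·s/m, so ζ = c/c_c = 47.2/1459 = 0.03236.
ω_d = ω_n√(1 − ζ²) = 8.693 × √(1 − 0.00105) = 8.688 rad/s.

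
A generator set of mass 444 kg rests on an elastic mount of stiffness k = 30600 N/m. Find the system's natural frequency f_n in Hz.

1.32 Hz

ω_n = √(k/m) = √(30600/444) = √68.92 = 8.302 rad/s.
f_n = ω_n/(2π) = 8.302/6.283 = 1.321 Hz.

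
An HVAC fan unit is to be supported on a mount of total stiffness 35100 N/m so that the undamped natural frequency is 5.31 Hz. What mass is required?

31.5 kg

ω_n = 2πf_n = 2π × 5.31 = 33.36 rad/s.
m = k/ω_n² = 35100/33.36² = 35100/1113 = 31.53 kg.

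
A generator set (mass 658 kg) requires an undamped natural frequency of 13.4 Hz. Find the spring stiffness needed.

4660000 N/m

ω_n = 2πf_n = 2π × 13.4 = 84.19 rad/s.
k = m·ω_n² = 658 × 84.19² = 658 × 7089 = 4664000 N/m.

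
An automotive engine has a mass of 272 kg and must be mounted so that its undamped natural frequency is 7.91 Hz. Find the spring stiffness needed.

672000 N/m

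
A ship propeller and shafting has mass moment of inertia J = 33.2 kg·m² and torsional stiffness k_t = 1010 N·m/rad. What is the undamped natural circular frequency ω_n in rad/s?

5.52 rad/s

ω_n = √(k_t/J) = √(1010/33.2) = √30.42 = 5.516 rad/s.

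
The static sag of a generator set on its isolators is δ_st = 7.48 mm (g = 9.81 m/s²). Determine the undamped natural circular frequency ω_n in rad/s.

36.2 rad/s

ω_n = √(g/δ_st) = √(9.81/0.00748) = √1311 = 36.21 rad/s.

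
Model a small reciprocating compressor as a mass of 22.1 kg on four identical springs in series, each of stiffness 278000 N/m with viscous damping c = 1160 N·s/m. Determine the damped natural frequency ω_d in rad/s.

Series springs: 1/k_eq = 4/278000, so k_eq = 278000/4 = 69500 N/m.
ω_n = √(k_eq/m) = √(69500/22.1) = 56.08 rad/s.
Critical damping c_c = 2√(k_eq·m) = 2√(69500 × 22.1) = 2479 N·s/m, so ζ = c/c_c = 1160/2479 = 0.4680.
ω_d = ω_n√(1 − ζ²) = 56.08 × √(1 − 0.219) = 49.56 rad/s.

49.6 rad/s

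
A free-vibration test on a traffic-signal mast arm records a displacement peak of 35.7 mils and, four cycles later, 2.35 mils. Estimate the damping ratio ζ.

Logarithmic decrement δ = (1/n)·ln(x₀/x_n) = (1/4)·ln(35.7/2.35) = (1/4)·ln(15.19) = 0.6802.
ζ = δ/√(4π² + δ²) = 0.6802/√(39.48 + 0.463) = 0.6802/6.320 = 0.1076.

0.108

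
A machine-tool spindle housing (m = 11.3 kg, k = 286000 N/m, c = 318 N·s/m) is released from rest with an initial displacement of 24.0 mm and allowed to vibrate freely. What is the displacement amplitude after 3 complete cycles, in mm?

ζ = c/(2√(km)) = 318/(2√(286000 × 11.3)) = 318/3595 = 0.08845.
Logarithmic decrement δ = 2πζ/√(1 − ζ²) = 2π × 0.08845/√(1 − 0.00782) = 0.5579.
After n cycles, x_n/x₀ = e^(−nδ), so x_3 = 24.0 × e^(−3 × 0.5579) = 24.0 × 0.1875 = 4.501 mm.

4.50 mm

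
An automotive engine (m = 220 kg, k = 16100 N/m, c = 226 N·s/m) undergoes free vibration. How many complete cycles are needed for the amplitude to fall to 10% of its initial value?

7 cycles

ζ = c/(2√(km)) = 226/(2√(16100 × 220)) = 226/3764 = 0.06004.
Logarithmic decrement δ = 2πζ/√(1 − ζ²) = 2π × 0.06004/√(1 − 0.00361) = 0.3779.
x_n/x₀ = e^(−nδ) ≤ 0.1; take ln: n ≥ ln(1/0.1)/δ = 2.303/0.3779 = 6.093.
So 7 complete cycles are required.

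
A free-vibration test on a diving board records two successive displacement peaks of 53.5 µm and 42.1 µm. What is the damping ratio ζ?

Logarithmic decrement δ = (1/n)·ln(x₀/x_n) = (1/1)·ln(53.5/42.1) = (1/1)·ln(1.271) = 0.2396.
ζ = δ/√(4π² + δ²) = 0.2396/√(39.48 + 0.0574) = 0.2396/6.288 = 0.03811.

0.0381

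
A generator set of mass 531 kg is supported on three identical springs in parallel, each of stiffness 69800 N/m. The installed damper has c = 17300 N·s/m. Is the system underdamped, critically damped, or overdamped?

underdamped

Parallel springs add: k_eq = 3 × 69800 = 209400 N/m.
c_c = 2√(k_eq·m) = 21090 N·s/m; ζ = c/c_c = 17300/21090 = 0.820.
Since ζ < 1 the system is underdamped.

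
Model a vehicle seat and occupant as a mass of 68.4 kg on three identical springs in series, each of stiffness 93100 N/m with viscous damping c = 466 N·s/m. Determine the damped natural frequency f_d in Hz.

Series springs: 1/k_eq = 3/93100, so k_eq = 93100/3 = 31030 N/m.
ω_n = √(k_eq/m) = √(31030/68.4) = 21.30 rad/s.
Critical damping c_c = 2√(k_eq·m) = 2√(31030 × 68.4) = 2914 N·s/m, so ζ = c/c_c = 466/2914 = 0.1599.
ω_d = ω_n√(1 − ζ²) = 21.30 × √(1 − 0.0256) = 21.03 rad/s.
f_d = ω_d/(2π) = 3.346 Hz.

3.35 Hz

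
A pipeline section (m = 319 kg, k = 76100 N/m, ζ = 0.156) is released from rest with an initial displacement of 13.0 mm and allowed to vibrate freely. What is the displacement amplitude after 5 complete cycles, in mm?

0.0910 mm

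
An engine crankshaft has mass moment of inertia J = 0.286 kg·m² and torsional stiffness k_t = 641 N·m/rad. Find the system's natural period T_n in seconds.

0.133 s

ω_n = √(k_t/J) = √(641/0.286) = √2241 = 47.34 rad/s.
T_n = 2π/ω_n = 6.283/47.34 = 0.1327 s.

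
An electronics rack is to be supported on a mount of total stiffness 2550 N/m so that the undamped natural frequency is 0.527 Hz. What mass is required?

ω_n = 2πf_n = 2π × 0.527 = 3.311 rad/s.
m = k/ω_n² = 2550/3.311² = 2550/10.96 = 232.6 kg.

233 kg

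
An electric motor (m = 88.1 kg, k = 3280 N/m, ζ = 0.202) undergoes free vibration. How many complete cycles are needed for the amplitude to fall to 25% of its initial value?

2 cycles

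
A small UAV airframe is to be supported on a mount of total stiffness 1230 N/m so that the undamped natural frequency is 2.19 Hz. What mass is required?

6.50 kg

ω_n = 2πf_n = 2π × 2.19 = 13.76 rad/s.
m = k/ω_n² = 1230/13.76² = 1230/189.3 = 6.496 kg.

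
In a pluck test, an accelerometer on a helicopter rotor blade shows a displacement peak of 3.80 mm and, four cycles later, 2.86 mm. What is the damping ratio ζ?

0.0113

Logarithmic decrement δ = (1/n)·ln(x₀/x_n) = (1/4)·ln(3.80/2.86) = (1/4)·ln(1.329) = 0.07104.
ζ = δ/√(4π² + δ²) = 0.07104/√(39.48 + 0.00505) = 0.07104/6.284 = 0.01131.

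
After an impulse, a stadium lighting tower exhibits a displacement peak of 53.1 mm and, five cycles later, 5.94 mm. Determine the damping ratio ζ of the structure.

Logarithmic decrement δ = (1/n)·ln(x₀/x_n) = (1/5)·ln(53.1/5.94) = (1/5)·ln(8.939) = 0.4381.
ζ = δ/√(4π² + δ²) = 0.4381/√(39.48 + 0.192) = 0.4381/6.298 = 0.06956.

0.0696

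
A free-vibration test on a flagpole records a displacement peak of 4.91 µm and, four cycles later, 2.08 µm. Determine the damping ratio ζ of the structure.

Logarithmic decrement δ = (1/n)·ln(x₀/x_n) = (1/4)·ln(4.91/2.08) = (1/4)·ln(2.361) = 0.2147.
ζ = δ/√(4π² + δ²) = 0.2147/√(39.48 + 0.0461) = 0.2147/6.287 = 0.03415.

0.0342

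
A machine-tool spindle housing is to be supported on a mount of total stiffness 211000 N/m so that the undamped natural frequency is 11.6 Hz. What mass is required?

39.7 kg

ω_n = 2πf_n = 2π × 11.6 = 72.88 rad/s.
m = k/ω_n² = 211000/72.88² = 211000/5312 = 39.72 kg.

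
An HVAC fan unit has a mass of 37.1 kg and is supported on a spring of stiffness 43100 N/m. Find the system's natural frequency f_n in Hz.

5.42 Hz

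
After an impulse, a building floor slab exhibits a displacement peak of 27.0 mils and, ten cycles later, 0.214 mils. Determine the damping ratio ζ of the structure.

0.0768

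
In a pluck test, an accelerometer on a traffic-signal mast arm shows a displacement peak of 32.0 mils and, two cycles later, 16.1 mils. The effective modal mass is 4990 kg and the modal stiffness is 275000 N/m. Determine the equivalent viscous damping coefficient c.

Logarithmic decrement δ = (1/n)·ln(x₀/x_n) = (1/2)·ln(32.0/16.1) = (1/2)·ln(1.988) = 0.3435.
ζ = δ/√(4π² + δ²) = 0.3435/√(39.48 + 0.118) = 0.3435/6.293 = 0.05458.
c = ζ · 2√(km) = 0.05458 × 2√(275000 × 4990) = 0.05458 × 74090 = 4044 N·s/m.

4040 N·s/m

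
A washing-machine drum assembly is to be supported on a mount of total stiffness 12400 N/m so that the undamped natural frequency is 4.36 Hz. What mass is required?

16.5 kg

ω_n = 2πf_n = 2π × 4.36 = 27.39 rad/s.
m = k/ω_n² = 12400/27.39² = 12400/750.5 = 16.52 kg.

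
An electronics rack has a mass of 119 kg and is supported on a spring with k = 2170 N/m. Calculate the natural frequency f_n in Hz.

0.680 Hz

ω_n = √(k/m) = √(2170/119) = √18.24 = 4.270 rad/s.
f_n = ω_n/(2π) = 4.270/6.283 = 0.6796 Hz.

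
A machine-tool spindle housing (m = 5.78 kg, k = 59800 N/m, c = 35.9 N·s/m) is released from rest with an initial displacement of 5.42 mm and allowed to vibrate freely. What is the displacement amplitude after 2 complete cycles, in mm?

3.69 mm

ζ = c/(2√(km)) = 35.9/(2√(59800 × 5.78)) = 35.9/1176 = 0.03053.
Logarithmic decrement δ = 2πζ/√(1 − ζ²) = 2π × 0.03053/√(1 − 0.000932) = 0.1919.
After n cycles, x_n/x₀ = e^(−nδ), so x_2 = 5.42 × e^(−2 × 0.1919) = 5.42 × 0.6812 = 3.692 mm.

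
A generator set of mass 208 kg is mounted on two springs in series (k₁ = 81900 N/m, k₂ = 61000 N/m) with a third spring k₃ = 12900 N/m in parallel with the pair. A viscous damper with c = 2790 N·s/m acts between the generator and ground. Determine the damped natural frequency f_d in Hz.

Series pair: k_s = k₁k₂/(k₁+k₂) = (81900)(61000)/(81900 + 61000) = 34960 N/m. In parallel with k₃: k_eq = 34960 + 12900 = 47860 N/m.
ω_n = √(k_eq/m) = √(47860/208) = 15.17 rad/s.
Critical damping c_c = 2√(k_eq·m) = 2√(47860 × 208) = 6310 N·s/m, so ζ = c/c_c = 2790/6310 = 0.4421.
ω_d = ω_n√(1 − ζ²) = 15.17 × √(1 − 0.195) = 13.61 rad/s.
f_d = ω_d/(2π) = 2.165 Hz.

2.17 Hz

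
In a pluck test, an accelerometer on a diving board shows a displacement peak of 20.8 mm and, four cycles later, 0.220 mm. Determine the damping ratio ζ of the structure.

0.178

Logarithmic decrement δ = (1/n)·ln(x₀/x_n) = (1/4)·ln(20.8/0.220) = (1/4)·ln(94.55) = 1.137.
ζ = δ/√(4π² + δ²) = 1.137/√(39.48 + 1.29) = 1.137/6.385 = 0.1781.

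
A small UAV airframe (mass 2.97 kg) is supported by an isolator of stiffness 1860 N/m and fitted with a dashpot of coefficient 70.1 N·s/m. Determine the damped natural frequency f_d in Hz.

3.51 Hz

ω_n = √(k/m) = √(1860/2.97) = 25.03 rad/s.
Critical damping c_c = 2√(k·m) = 2√(1860 × 2.97) = 148.6 N·s/m, so ζ = c/c_c = 70.1/148.6 = 0.4716.
ω_d = ω_n√(1 − ζ²) = 25.03 × √(1 − 0.222) = 22.07 rad/s.
f_d = ω_d/(2π) = 3.512 Hz.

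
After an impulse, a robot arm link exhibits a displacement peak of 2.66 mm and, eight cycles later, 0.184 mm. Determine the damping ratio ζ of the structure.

0.0531

Logarithmic decrement δ = (1/n)·ln(x₀/x_n) = (1/8)·ln(2.66/0.184) = (1/8)·ln(14.46) = 0.3339.
ζ = δ/√(4π² + δ²) = 0.3339/√(39.48 + 0.111) = 0.3339/6.292 = 0.05307.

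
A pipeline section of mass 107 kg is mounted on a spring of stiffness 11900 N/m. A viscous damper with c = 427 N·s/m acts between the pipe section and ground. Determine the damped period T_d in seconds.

0.607 s

ω_n = √(k/m) = √(11900/107) = 10.55 rad/s.
Critical damping c_c = 2√(k·m) = 2√(11900 × 107) = 2257 N·s/m, so ζ = c/c_c = 427/2257 = 0.1892.
ω_d = ω_n√(1 − ζ²) = 10.55 × √(1 − 0.0358) = 10.36 rad/s.
T_d = 2π/ω_d = 0.6068 s.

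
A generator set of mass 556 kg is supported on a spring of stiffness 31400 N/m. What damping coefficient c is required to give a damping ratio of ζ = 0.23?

c_c = 2√(k·m) = 2√(31400 × 556) = 8357 N·s/m.
c = ζ·c_c = 0.23 × 8357 = 1922 N·s/m.

1920 N·s/m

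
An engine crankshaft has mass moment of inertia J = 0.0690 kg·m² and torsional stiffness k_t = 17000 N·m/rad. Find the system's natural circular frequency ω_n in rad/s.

496 rad/s

ω_n = √(k_t/J) = √(17000/0.0690) = √246400 = 496.4 rad/s.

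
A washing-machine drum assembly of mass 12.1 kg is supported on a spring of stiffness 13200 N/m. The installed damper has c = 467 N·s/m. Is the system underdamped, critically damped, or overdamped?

underdamped

c_c = 2√(k·m) = 799.3 N·s/m; ζ = c/c_c = 467/799.3 = 0.584.
Since ζ < 1 the system is underdamped.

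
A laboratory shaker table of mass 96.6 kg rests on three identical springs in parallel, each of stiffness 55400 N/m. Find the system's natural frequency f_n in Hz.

Parallel springs add: k_eq = 3 × 55400 = 166200 N/m.
ω_n = √(k_eq/m) = √(166200/96.6) = √1720 = 41.48 rad/s.
f_n = ω_n/(2π) = 41.48/6.283 = 6.602 Hz.

6.60 Hz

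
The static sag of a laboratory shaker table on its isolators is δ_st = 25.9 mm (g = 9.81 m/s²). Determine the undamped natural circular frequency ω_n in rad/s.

19.5 rad/s

ω_n = √(g/δ_st) = √(9.81/0.0259) = √378.8 = 19.46 rad/s.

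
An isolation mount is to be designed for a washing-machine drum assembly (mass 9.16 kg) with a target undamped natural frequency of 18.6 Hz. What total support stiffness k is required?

125000 N/m

ω_n = 2πf_n = 2π × 18.6 = 116.9 rad/s.
k = m·ω_n² = 9.16 × 116.9² = 9.16 × 13660 = 125100 N/m.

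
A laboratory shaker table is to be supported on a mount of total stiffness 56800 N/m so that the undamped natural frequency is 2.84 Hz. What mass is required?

178 kg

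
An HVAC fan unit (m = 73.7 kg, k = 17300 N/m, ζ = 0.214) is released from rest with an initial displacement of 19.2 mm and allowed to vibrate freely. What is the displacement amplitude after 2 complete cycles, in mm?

Logarithmic decrement δ = 2πζ/√(1 − ζ²) = 2π × 0.2140/√(1 − 0.0458) = 1.376.
After n cycles, x_n/x₀ = e^(−nδ), so x_2 = 19.2 × e^(−2 × 1.376) = 19.2 × 0.06374 = 1.224 mm.

1.22 mm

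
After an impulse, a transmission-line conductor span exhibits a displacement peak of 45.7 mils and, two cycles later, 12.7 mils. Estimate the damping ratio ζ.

0.101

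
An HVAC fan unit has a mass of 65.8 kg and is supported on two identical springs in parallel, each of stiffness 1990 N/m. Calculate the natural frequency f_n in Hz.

Parallel springs add: k_eq = 2 × 1990 = 3980 N/m.
ω_n = √(k_eq/m) = √(3980/65.8) = √60.49 = 7.777 rad/s.
f_n = ω_n/(2π) = 7.777/6.283 = 1.238 Hz.

1.24 Hz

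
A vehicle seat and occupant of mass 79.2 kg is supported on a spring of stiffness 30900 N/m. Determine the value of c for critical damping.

c_c = 2√(k·m) = 2√(30900 × 79.2) = 2 × 1564 = 3129 N·s/m.

3130 N·s/m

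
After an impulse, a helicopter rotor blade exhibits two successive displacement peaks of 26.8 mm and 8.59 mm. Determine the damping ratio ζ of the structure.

Logarithmic decrement δ = (1/n)·ln(x₀/x_n) = (1/1)·ln(26.8/8.59) = (1/1)·ln(3.120) = 1.138.
ζ = δ/√(4π² + δ²) = 1.138/√(39.48 + 1.29) = 1.138/6.385 = 0.1782.

0.178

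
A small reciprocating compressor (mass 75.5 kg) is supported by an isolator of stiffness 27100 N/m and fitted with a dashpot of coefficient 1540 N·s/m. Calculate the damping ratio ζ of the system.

ω_n = √(k/m) = √(27100/75.5) = 18.95 rad/s.
Critical damping c_c = 2√(k·m) = 2√(27100 × 75.5) = 2861 N·s/m, so ζ = c/c_c = 1540/2861 = 0.5383.

0.538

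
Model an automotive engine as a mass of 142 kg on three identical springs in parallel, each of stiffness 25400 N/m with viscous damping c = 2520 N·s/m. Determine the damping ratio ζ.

0.383

Parallel springs add: k_eq = 3 × 25400 = 76200 N/m.
ω_n = √(k_eq/m) = √(76200/142) = 23.17 rad/s.
Critical damping c_c = 2√(k_eq·m) = 2√(76200 × 142) = 6579 N·s/m, so ζ = c/c_c = 2520/6579 = 0.3830.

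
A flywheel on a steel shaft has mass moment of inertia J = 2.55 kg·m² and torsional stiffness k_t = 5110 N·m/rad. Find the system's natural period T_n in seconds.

0.140 s

ω_n = √(k_t/J) = √(5110/2.55) = √2004 = 44.77 rad/s.
T_n = 2π/ω_n = 6.283/44.77 = 0.1404 s.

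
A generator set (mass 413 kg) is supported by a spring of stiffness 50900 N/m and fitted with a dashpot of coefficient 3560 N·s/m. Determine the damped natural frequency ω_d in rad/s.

10.2 rad/s

ω_n = √(k/m) = √(50900/413) = 11.10 rad/s.
Critical damping c_c = 2√(k·m) = 2√(50900 × 413) = 9170 N·s/m, so ζ = c/c_c = 3560/9170 = 0.3882.
ω_d = ω_n√(1 − ζ²) = 11.10 × √(1 − 0.151) = 10.23 rad/s.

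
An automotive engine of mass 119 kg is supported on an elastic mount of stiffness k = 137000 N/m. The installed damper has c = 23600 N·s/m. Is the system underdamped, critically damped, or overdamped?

overdamped

c_c = 2√(k·m) = 8075 N·s/m; ζ = c/c_c = 23600/8075 = 2.92.
Since ζ > 1 the system is overdamped.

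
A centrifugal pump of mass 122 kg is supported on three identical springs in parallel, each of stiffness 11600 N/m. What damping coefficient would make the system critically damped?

4120 N·s/m

Parallel springs add: k_eq = 3 × 11600 = 34800 N/m.
c_c = 2√(k_eq·m) = 2√(34800 × 122) = 2 × 2060 = 4121 N·s/m.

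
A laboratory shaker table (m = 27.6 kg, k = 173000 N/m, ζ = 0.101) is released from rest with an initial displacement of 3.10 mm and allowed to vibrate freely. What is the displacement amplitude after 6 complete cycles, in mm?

Logarithmic decrement δ = 2πζ/√(1 − ζ²) = 2π × 0.1010/√(1 − 0.0102) = 0.6379.
After n cycles, x_n/x₀ = e^(−nδ), so x_6 = 3.10 × e^(−6 × 0.6379) = 3.10 × 0.02177 = 0.06749 mm.

0.0675 mm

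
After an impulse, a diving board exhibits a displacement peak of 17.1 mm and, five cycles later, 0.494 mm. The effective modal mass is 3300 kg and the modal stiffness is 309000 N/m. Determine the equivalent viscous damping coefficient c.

Logarithmic decrement δ = (1/n)·ln(x₀/x_n) = (1/5)·ln(17.1/0.494) = (1/5)·ln(34.62) = 0.7089.
ζ = δ/√(4π² + δ²) = 0.7089/√(39.48 + 0.502) = 0.7089/6.323 = 0.1121.
c = ζ · 2√(km) = 0.1121 × 2√(309000 × 3300) = 0.1121 × 63870 = 7160 N·s/m.

7160 N·s/m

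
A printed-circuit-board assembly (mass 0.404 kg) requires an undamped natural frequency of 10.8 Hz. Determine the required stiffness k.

ω_n = 2πf_n = 2π × 10.8 = 67.86 rad/s.
k = m·ω_n² = 0.404 × 67.86² = 0.404 × 4605 = 1860 N/m.

1860 N/m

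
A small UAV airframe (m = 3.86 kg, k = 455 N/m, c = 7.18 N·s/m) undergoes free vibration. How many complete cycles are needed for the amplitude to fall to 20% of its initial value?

3 cycles

ζ = c/(2√(km)) = 7.18/(2√(455 × 3.86)) = 7.18/83.82 = 0.08566.
Logarithmic decrement δ = 2πζ/√(1 − ζ²) = 2π × 0.08566/√(1 − 0.00734) = 0.5402.
x_n/x₀ = e^(−nδ) ≤ 0.2; take ln: n ≥ ln(1/0.2)/δ = 1.609/0.5402 = 2.979.
So 3 complete cycles are required.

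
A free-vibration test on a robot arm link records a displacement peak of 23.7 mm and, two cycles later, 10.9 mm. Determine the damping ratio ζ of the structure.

0.0617

Logarithmic decrement δ = (1/n)·ln(x₀/x_n) = (1/2)·ln(23.7/10.9) = (1/2)·ln(2.174) = 0.3884.
ζ = δ/√(4π² + δ²) = 0.3884/√(39.48 + 0.151) = 0.3884/6.295 = 0.06169.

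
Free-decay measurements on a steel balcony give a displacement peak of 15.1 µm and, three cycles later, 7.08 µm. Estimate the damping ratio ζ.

Logarithmic decrement δ = (1/n)·ln(x₀/x_n) = (1/3)·ln(15.1/7.08) = (1/3)·ln(2.133) = 0.2525.
ζ = δ/√(4π² + δ²) = 0.2525/√(39.48 + 0.0637) = 0.2525/6.288 = 0.04015.

0.0402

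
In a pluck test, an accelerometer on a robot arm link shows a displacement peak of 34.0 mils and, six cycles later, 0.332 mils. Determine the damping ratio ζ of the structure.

0.122

Logarithmic decrement δ = (1/n)·ln(x₀/x_n) = (1/6)·ln(34.0/0.332) = (1/6)·ln(102.4) = 0.7715.
ζ = δ/√(4π² + δ²) = 0.7715/√(39.48 + 0.595) = 0.7715/6.330 = 0.1219.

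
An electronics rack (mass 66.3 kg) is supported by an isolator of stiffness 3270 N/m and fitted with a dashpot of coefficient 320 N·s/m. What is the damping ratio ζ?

0.344

ω_n = √(k/m) = √(3270/66.3) = 7.023 rad/s.
Critical damping c_c = 2√(k·m) = 2√(3270 × 66.3) = 931.2 N·s/m, so ζ = c/c_c = 320/931.2 = 0.3436.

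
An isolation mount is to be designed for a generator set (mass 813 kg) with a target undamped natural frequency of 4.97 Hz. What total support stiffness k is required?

ω_n = 2πf_n = 2π × 4.97 = 31.23 rad/s.
k = m·ω_n² = 813 × 31.23² = 813 × 975.2 = 792800 N/m.

793000 N/m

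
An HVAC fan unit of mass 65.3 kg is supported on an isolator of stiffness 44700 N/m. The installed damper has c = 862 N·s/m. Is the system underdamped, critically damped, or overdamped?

underdamped

c_c = 2√(k·m) = 3417 N·s/m; ζ = c/c_c = 862/3417 = 0.252.
Since ζ < 1 the system is underdamped.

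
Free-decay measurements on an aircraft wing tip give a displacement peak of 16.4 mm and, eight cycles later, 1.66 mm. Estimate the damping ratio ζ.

Logarithmic decrement δ = (1/n)·ln(x₀/x_n) = (1/8)·ln(16.4/1.66) = (1/8)·ln(9.880) = 0.2863.
ζ = δ/√(4π² + δ²) = 0.2863/√(39.48 + 0.0820) = 0.2863/6.290 = 0.04552.

0.0455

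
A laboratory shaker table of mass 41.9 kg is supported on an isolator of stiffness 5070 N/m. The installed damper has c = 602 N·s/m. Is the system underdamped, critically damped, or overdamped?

c_c = 2√(k·m) = 921.8 N·s/m; ζ = c/c_c = 602/921.8 = 0.653.
Since ζ < 1 the system is underdamped.

underdamped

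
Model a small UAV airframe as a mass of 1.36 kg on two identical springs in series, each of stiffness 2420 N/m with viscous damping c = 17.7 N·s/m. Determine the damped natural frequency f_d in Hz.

Series springs: 1/k_eq = 2/2420, so k_eq = 2420/2 = 1210 N/m.
ω_n = √(k_eq/m) = √(1210/1.36) = 29.83 rad/s.
Critical damping c_c = 2√(k_eq·m) = 2√(1210 × 1.36) = 81.13 N·s/m, so ζ = c/c_c = 17.7/81.13 = 0.2182.
ω_d = ω_n√(1 − ζ²) = 29.83 × √(1 − 0.0476) = 29.11 rad/s.
f_d = ω_d/(2π) = 4.633 Hz.

4.63 Hz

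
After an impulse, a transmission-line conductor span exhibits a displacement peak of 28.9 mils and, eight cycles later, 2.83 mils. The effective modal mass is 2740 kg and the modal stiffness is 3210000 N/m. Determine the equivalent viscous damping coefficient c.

Logarithmic decrement δ = (1/n)·ln(x₀/x_n) = (1/8)·ln(28.9/2.83) = (1/8)·ln(10.21) = 0.2904.
ζ = δ/√(4π² + δ²) = 0.2904/√(39.48 + 0.0844) = 0.2904/6.290 = 0.04618.
c = ζ · 2√(km) = 0.04618 × 2√(3210000 × 2740) = 0.04618 × 187600 = 8661 N·s/m.

8660 N·s/m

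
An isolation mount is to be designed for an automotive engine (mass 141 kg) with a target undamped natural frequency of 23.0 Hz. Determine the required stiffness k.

ω_n = 2πf_n = 2π × 23.0 = 144.5 rad/s.
k = m·ω_n² = 141 × 144.5² = 141 × 20880 = 2945000 N/m.

2940000 N/m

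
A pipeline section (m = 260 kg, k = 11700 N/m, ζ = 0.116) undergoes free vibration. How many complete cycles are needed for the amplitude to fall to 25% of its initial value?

Logarithmic decrement δ = 2πζ/√(1 − ζ²) = 2π × 0.1160/√(1 − 0.0135) = 0.7338.
x_n/x₀ = e^(−nδ) ≤ 0.25; take ln: n ≥ ln(1/0.25)/δ = 1.386/0.7338 = 1.889.
So 2 complete cycles are required.

2 cycles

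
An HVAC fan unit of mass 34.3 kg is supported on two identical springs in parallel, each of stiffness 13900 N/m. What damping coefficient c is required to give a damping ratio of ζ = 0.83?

Parallel springs add: k_eq = 2 × 13900 = 27800 N/m.
c_c = 2√(k_eq·m) = 2√(27800 × 34.3) = 1953 N·s/m.
c = ζ·c_c = 0.83 × 1953 = 1621 N·s/m.

1620 N·s/m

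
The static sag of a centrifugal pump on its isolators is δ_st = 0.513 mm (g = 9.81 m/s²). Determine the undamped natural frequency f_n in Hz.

22.0 Hz

ω_n = √(g/δ_st) = √(9.81/0.000513) = √19120 = 138.3 rad/s.
f_n = ω_n/(2π) = 138.3/6.283 = 22.01 Hz.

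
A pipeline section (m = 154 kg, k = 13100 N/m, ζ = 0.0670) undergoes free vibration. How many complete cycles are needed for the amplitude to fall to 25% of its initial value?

Logarithmic decrement δ = 2πζ/√(1 − ζ²) = 2π × 0.06700/√(1 − 0.00449) = 0.4219.
x_n/x₀ = e^(−nδ) ≤ 0.25; take ln: n ≥ ln(1/0.25)/δ = 1.386/0.4219 = 3.286.
So 4 complete cycles are required.

4 cycles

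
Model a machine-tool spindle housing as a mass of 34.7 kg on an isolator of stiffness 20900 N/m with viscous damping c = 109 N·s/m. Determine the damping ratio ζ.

ω_n = √(k/m) = √(20900/34.7) = 24.54 rad/s.
Critical damping c_c = 2√(k·m) = 2√(20900 × 34.7) = 1703 N·s/m, so ζ = c/c_c = 109/1703 = 0.06400.

0.0640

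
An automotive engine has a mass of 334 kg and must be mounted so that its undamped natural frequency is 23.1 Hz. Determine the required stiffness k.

7040000 N/m

ω_n = 2πf_n = 2π × 23.1 = 145.1 rad/s.
k = m·ω_n² = 334 × 145.1² = 334 × 21070 = 7036000 N/m.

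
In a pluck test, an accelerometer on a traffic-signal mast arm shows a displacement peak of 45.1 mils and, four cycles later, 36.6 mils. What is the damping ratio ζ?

0.00831

Logarithmic decrement δ = (1/n)·ln(x₀/x_n) = (1/4)·ln(45.1/36.6) = (1/4)·ln(1.232) = 0.05221.
ζ = δ/√(4π² + δ²) = 0.05221/√(39.48 + 0.00273) = 0.05221/6.283 = 0.008309.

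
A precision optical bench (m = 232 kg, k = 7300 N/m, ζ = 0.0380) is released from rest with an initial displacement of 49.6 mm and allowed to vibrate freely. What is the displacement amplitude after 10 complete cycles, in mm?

4.55 mm

Logarithmic decrement δ = 2πζ/√(1 − ζ²) = 2π × 0.03800/√(1 − 0.00144) = 0.2389.
After n cycles, x_n/x₀ = e^(−nδ), so x_10 = 49.6 × e^(−10 × 0.2389) = 49.6 × 0.09169 = 4.548 mm.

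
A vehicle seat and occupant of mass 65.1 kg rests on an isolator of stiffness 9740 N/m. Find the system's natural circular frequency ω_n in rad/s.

12.2 rad/s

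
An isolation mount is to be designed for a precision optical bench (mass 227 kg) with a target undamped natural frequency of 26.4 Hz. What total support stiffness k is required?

6250000 N/m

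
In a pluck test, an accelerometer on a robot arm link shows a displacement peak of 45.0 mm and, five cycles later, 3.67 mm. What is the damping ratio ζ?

Logarithmic decrement δ = (1/n)·ln(x₀/x_n) = (1/5)·ln(45.0/3.67) = (1/5)·ln(12.26) = 0.5013.
ζ = δ/√(4π² + δ²) = 0.5013/√(39.48 + 0.251) = 0.5013/6.303 = 0.07953.

0.0795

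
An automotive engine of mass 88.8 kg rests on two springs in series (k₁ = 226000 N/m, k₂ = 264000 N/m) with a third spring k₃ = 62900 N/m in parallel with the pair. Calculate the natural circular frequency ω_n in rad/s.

45.6 rad/s

Series pair: k_s = k₁k₂/(k₁+k₂) = (226000)(264000)/(226000 + 264000) = 121800 N/m. In parallel with k₃: k_eq = 121800 + 62900 = 184700 N/m.
ω_n = √(k_eq/m) = √(184700/88.8) = √2080 = 45.60 rad/s.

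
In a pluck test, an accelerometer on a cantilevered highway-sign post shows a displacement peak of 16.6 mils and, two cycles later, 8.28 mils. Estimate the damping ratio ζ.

Logarithmic decrement δ = (1/n)·ln(x₀/x_n) = (1/2)·ln(16.6/8.28) = (1/2)·ln(2.005) = 0.3478.
ζ = δ/√(4π² + δ²) = 0.3478/√(39.48 + 0.121) = 0.3478/6.293 = 0.05527.

0.0553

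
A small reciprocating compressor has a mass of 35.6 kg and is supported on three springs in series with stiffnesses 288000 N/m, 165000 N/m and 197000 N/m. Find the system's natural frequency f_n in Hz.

Series springs: 1/k_eq = 1/288000 + 1/165000 + 1/197000 = 1.461×10^-5, so k_eq = 68450 N/m.
ω_n = √(k_eq/m) = √(68450/35.6) = √1923 = 43.85 rad/s.
f_n = ω_n/(2π) = 43.85/6.283 = 6.979 Hz.

6.98 Hz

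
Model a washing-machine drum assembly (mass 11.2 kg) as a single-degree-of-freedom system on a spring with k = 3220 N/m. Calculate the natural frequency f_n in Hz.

2.70 Hz

ω_n = √(k/m) = √(3220/11.2) = √287.5 = 16.96 rad/s.
f_n = ω_n/(2π) = 16.96/6.283 = 2.699 Hz.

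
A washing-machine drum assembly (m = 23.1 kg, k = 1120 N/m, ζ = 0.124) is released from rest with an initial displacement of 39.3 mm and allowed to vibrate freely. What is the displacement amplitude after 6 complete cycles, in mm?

Logarithmic decrement δ = 2πζ/√(1 − ζ²) = 2π × 0.1240/√(1 − 0.0154) = 0.7852.
After n cycles, x_n/x₀ = e^(−nδ), so x_6 = 39.3 × e^(−6 × 0.7852) = 39.3 × 0.008995 = 0.3535 mm.

0.354 mm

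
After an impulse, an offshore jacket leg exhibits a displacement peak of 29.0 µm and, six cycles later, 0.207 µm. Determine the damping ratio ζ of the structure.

Logarithmic decrement δ = (1/n)·ln(x₀/x_n) = (1/6)·ln(29.0/0.207) = (1/6)·ln(140.1) = 0.8237.
ζ = δ/√(4π² + δ²) = 0.8237/√(39.48 + 0.679) = 0.8237/6.337 = 0.1300.

0.130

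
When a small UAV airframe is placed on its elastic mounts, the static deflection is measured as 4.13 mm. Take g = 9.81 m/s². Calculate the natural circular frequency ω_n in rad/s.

48.7 rad/s

ω_n = √(g/δ_st) = √(9.81/0.00413) = √2375 = 48.74 rad/s.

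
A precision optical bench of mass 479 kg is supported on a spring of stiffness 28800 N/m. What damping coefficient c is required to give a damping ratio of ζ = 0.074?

550 N·s/m

c_c = 2√(k·m) = 2√(28800 × 479) = 7428 N·s/m.
c = ζ·c_c = 0.074 × 7428 = 549.7 N·s/m.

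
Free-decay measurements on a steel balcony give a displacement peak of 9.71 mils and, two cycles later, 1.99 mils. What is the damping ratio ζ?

Logarithmic decrement δ = (1/n)·ln(x₀/x_n) = (1/2)·ln(9.71/1.99) = (1/2)·ln(4.879) = 0.7925.
ζ = δ/√(4π² + δ²) = 0.7925/√(39.48 + 0.628) = 0.7925/6.333 = 0.1251.

0.125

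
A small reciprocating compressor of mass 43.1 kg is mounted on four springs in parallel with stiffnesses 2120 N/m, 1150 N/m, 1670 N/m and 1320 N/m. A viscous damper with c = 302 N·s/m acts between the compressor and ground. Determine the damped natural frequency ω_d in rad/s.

Parallel springs add: k_eq = 2120 + 1150 + 1670 + 1320 = 6260 N/m.
ω_n = √(k_eq/m) = √(6260/43.1) = 12.05 rad/s.
Critical damping c_c = 2√(k_eq·m) = 2√(6260 × 43.1) = 1039 N·s/m, so ζ = c/c_c = 302/1039 = 0.2907.
ω_d = ω_n√(1 − ζ²) = 12.05 × √(1 − 0.0845) = 11.53 rad/s.

11.5 rad/s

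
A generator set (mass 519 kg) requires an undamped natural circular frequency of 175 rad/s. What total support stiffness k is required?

k = m·ω_n² = 519 × 175.0² = 519 × 30620 = 15890000 N/m.

15900000 N/m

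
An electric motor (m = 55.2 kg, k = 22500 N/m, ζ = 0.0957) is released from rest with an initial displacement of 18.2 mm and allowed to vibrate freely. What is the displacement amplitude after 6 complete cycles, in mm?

0.485 mm

Logarithmic decrement δ = 2πζ/√(1 − ζ²) = 2π × 0.09570/√(1 − 0.00916) = 0.6041.
After n cycles, x_n/x₀ = e^(−nδ), so x_6 = 18.2 × e^(−6 × 0.6041) = 18.2 × 0.02666 = 0.4853 mm.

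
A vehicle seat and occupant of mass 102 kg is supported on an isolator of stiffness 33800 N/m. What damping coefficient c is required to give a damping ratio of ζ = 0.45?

1670 N·s/m

c_c = 2√(k·m) = 2√(33800 × 102) = 3714 N·s/m.
c = ζ·c_c = 0.45 × 3714 = 1671 N·s/m.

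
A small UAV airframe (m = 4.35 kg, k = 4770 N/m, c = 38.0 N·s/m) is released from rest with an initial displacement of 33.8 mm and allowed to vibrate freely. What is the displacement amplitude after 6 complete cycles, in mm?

ζ = c/(2√(km)) = 38.0/(2√(4770 × 4.35)) = 38.0/288.1 = 0.1319.
Logarithmic decrement δ = 2πζ/√(1 − ζ²) = 2π × 0.1319/√(1 − 0.0174) = 0.8361.
After n cycles, x_n/x₀ = e^(−nδ), so x_6 = 33.8 × e^(−6 × 0.8361) = 33.8 × 0.006628 = 0.2240 mm.

0.224 mm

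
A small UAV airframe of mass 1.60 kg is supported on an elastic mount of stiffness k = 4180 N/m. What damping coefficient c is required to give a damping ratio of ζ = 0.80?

c_c = 2√(k·m) = 2√(4180 × 1.60) = 163.6 N·s/m.
c = ζ·c_c = 0.80 × 163.6 = 130.8 N·s/m.

131 N·s/m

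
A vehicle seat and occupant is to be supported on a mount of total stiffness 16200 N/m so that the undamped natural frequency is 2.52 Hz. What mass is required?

64.6 kg

ω_n = 2πf_n = 2π × 2.52 = 15.83 rad/s.
m = k/ω_n² = 16200/15.83² = 16200/250.7 = 64.62 kg.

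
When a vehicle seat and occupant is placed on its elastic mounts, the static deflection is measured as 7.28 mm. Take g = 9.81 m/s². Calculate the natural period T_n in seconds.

ω_n = √(g/δ_st) = √(9.81/0.00728) = √1348 = 36.71 rad/s.
T_n = 2π/ω_n = 6.283/36.71 = 0.1712 s.

0.171 s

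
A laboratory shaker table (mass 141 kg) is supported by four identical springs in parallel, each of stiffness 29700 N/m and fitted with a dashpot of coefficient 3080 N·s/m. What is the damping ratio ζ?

Parallel springs add: k_eq = 4 × 29700 = 118800 N/m.
ω_n = √(k_eq/m) = √(118800/141) = 29.03 rad/s.
Critical damping c_c = 2√(k_eq·m) = 2√(118800 × 141) = 8186 N·s/m, so ζ = c/c_c = 3080/8186 = 0.3763.

0.376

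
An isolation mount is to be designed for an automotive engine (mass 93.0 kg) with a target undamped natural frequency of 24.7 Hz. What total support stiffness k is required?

2240000 N/m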